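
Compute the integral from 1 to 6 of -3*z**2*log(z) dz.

Integrate by parts once (u = ln z, dv = -3*z**2 dz).
An antiderivative is F(z) = -z**3*(3*log(z) - 1)/3.
Then F(6) - F(1) = (-216*log(3) - 216*log(2) + 72) - (1/3) = -216*log(3) - 216*log(2) + 215/3.

-216*log(3) - 216*log(2) + 215/3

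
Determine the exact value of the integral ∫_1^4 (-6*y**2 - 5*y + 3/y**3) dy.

By the power rule, an antiderivative is F(y) = -2*y**3 - 5*y**2/2 - 3/(2*y**2).
Then F(4) - F(1) = (-5379/32) - (-6) = -5187/32.

-5187/32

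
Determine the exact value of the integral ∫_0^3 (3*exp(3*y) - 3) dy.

-10 + exp(9)

An antiderivative is F(y) = exp(3*y) - 3*y.
Then F(3) - F(0) = (-9 + exp(9)) - (1) = -10 + exp(9).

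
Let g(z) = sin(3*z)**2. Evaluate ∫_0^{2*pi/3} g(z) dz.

pi/3

Use the identity sin^2(3*z) = (1 - cos(6*z))/2.
An antiderivative is F(z) = z/2 - sin(6*z)/12.
Then F(2*pi/3) - F(0) = (pi/3) - (0) = pi/3.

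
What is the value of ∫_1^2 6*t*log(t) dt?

-9/2 + 12*log(2)

Integrate by parts once (u = ln t, dv = 6*t dt).
An antiderivative is F(t) = 3*t**2*(2*log(t) - 1)/2.
Then F(2) - F(1) = (-6 + 12*log(2)) - (-3/2) = -9/2 + 12*log(2).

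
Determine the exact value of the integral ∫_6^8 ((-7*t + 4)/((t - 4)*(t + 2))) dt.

-3*log(5) + 2*log(2)

Factor the denominator: t**2 - 2*t - 8 = (t + 2)(t - 4).
Partial fractions: (-7*t + 4)/((t - 4)*(t + 2)) = -3/(t + 2) - 4/(t - 4).
An antiderivative is F(t) = -4*log(t - 4) - 3*log(t + 2).
Then F(8) - F(6) = (-11*log(2) - 3*log(5)) - (-13*log(2)) = -3*log(5) + 2*log(2).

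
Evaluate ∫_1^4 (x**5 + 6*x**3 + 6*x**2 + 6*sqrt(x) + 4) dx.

By the power rule, an antiderivative is F(x) = x**6/6 + 3*x**4/2 + 4*x**(3/2) + 2*x**3 + 4*x.
Then F(4) - F(1) = (3728/3) - (35/3) = 1231.

1231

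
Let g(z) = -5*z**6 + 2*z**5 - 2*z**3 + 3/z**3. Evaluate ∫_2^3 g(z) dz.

-71755/56

By the power rule, an antiderivative is F(z) = -5*z**7/7 + z**6/3 - z**4/2 - 3/(2*z**2).
Then F(3) - F(2) = (-28556/21) - (-13183/168) = -71755/56.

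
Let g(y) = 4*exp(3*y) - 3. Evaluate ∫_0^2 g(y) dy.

An antiderivative is F(y) = 4*exp(3*y)/3 - 3*y.
Then F(2) - F(0) = (-6 + 4*exp(6)/3) - (4/3) = -22/3 + 4*exp(6)/3.

-22/3 + 4*exp(6)/3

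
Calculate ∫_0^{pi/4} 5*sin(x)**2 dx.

-5/4 + 5*pi/8

Use the identity sin^2(x) = (1 - cos(2*x))/2.
An antiderivative is F(x) = 5*x/2 - 5*sin(2*x)/4.
Then F(pi/4) - F(0) = (-5/4 + 5*pi/8) - (0) = -5/4 + 5*pi/8.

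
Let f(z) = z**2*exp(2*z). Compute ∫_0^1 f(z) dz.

Integrate by parts twice (u = z^2, dv = exp(2*z) dz).
An antiderivative is F(z) = (2*z**2 - 2*z + 1)*exp(2*z)/4.
Then F(1) - F(0) = (exp(2)/4) - (1/4) = -1/4 + exp(2)/4.

-1/4 + exp(2)/4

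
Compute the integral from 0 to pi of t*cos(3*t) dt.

Integrate by parts once (u = t, dv = cos(3*t) dt).
An antiderivative is F(t) = t*sin(3*t)/3 + cos(3*t)/9.
Then F(pi) - F(0) = (-1/9) - (1/9) = -2/9.

-2/9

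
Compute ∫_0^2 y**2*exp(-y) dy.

2 - 10*exp(-2)

Integrate by parts twice (u = y^2, dv = exp(-y) dy).
An antiderivative is F(y) = (-y**2 - 2*y - 2)*exp(-y).
Then F(2) - F(0) = (-10*exp(-2)) - (-2) = 2 - 10*exp(-2).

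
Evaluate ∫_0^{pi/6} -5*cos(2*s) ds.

-5*sqrt(3)/4

An antiderivative is F(s) = -5*sin(2*s)/2.
Then F(pi/6) - F(0) = (-5*sqrt(3)/4) - (0) = -5*sqrt(3)/4.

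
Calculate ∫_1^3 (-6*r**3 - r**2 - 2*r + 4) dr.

By the power rule, an antiderivative is F(r) = -3*r**4/2 - r**3/3 - r**2 + 4*r.
Then F(3) - F(1) = (-255/2) - (7/6) = -386/3.

-386/3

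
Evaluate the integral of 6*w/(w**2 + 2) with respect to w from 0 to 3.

Let u = w**2 + 2, so du = 2*w dw. When w = 0, u = 2; when w = 3, u = 11.
The integral becomes 3·∫ 1/u du from 2 to 11, with antiderivative 3*log(u).
Back in w: F(w) = 3*log(w**2 + 2).
Then F(3) - F(0) = (3*log(11)) - (log(8)) = -3*log(2) + 3*log(11).

-3*log(2) + 3*log(11)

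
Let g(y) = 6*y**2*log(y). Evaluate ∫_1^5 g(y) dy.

-248/3 + 250*log(5)

Integrate by parts once (u = ln y, dv = 6*y**2 dy).
An antiderivative is F(y) = 2*y**3*(3*log(y) - 1)/3.
Then F(5) - F(1) = (-250/3 + 250*log(5)) - (-2/3) = -248/3 + 250*log(5).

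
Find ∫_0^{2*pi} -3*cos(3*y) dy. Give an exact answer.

0

An antiderivative is F(y) = -sin(3*y).
Then F(2*pi) - F(0) = (0) - (0) = 0.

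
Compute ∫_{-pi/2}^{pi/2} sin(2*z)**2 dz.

pi/2

Use the identity sin^2(2*z) = (1 - cos(4*z))/2.
An antiderivative is F(z) = z/2 - sin(4*z)/8.
Then F(pi/2) - F(-pi/2) = (pi/4) - (-pi/4) = pi/2.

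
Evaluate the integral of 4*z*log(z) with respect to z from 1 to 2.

-3 + 8*log(2)

Integrate by parts once (u = ln z, dv = 4*z dz).
An antiderivative is F(z) = z**2*(2*log(z) - 1).
Then F(2) - F(1) = (-4 + 8*log(2)) - (-1) = -3 + 8*log(2).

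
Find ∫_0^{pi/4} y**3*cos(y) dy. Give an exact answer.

Integrate by parts 3 times (u = y^3, dv = cos(y) dy).
An antiderivative is F(y) = y**3*sin(y) + 3*y**2*cos(y) - 6*y*sin(y) - 6*cos(y).
Then F(pi/4) - F(0) = (sqrt(2)*(-384 - 96*pi + pi**3 + 12*pi**2)/128) - (-6) = -3*sqrt(2) - 3*sqrt(2)*pi/4 + sqrt(2)*pi**3/128 + 3*sqrt(2)*pi**2/32 + 6.

-3*sqrt(2) - 3*sqrt(2)*pi/4 + sqrt(2)*pi**3/128 + 3*sqrt(2)*pi**2/32 + 6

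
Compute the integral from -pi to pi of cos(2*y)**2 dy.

Use the identity cos^2(2*y) = (1 + cos(4*y))/2.
An antiderivative is F(y) = y/2 + sin(4*y)/8.
Then F(pi) - F(-pi) = (pi/2) - (-pi/2) = pi.

pi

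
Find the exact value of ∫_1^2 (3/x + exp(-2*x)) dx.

An antiderivative is F(x) = 3*log(x) - exp(-2*x)/2.
Then F(2) - F(1) = (-exp(-4)/2 + 3*log(2)) - (-exp(-2)/2) = (-1 + exp(2) + 6*exp(4)*log(2))*exp(-4)/2.

(-1 + exp(2) + 6*exp(4)*log(2))*exp(-4)/2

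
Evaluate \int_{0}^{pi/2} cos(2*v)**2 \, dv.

pi/4

Use the identity cos^2(2*v) = (1 + cos(4*v))/2.
An antiderivative is F(v) = v/2 + sin(4*v)/8.
Then F(pi/2) - F(0) = (pi/4) - (0) = pi/4.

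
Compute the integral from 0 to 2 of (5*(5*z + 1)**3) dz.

3660

Let u = 5*z + 1, so du = 5 dz. When z = 0, u = 1; when z = 2, u = 11.
The integral becomes ∫ u**3 du from 1 to 11, with antiderivative u**4/4.
Back in z: F(z) = (5*z + 1)**4/4.
Then F(2) - F(0) = (14641/4) - (1/4) = 3660.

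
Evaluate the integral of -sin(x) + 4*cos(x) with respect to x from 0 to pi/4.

An antiderivative is F(x) = 4*sin(x) + cos(x).
Then F(pi/4) - F(0) = (5*sqrt(2)/2) - (1) = -1 + 5*sqrt(2)/2.

-1 + 5*sqrt(2)/2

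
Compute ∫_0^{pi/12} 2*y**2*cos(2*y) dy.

-1/4 + pi**2/288 + sqrt(3)*pi/24

Integrate by parts twice (u = y^2, dv = 2*cos(2*y) dy).
An antiderivative is F(y) = y**2*sin(2*y) + y*cos(2*y) - sin(2*y)/2.
Then F(pi/12) - F(0) = (-1/4 + pi**2/288 + sqrt(3)*pi/24) - (0) = -1/4 + pi**2/288 + sqrt(3)*pi/24.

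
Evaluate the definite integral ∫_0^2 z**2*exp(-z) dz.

2 - 10*exp(-2)

Integrate by parts twice (u = z^2, dv = exp(-z) dz).
An antiderivative is F(z) = (-z**2 - 2*z - 2)*exp(-z).
Then F(2) - F(0) = (-10*exp(-2)) - (-2) = 2 - 10*exp(-2).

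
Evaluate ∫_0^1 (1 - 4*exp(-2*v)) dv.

An antiderivative is F(v) = v + 2*exp(-2*v).
Then F(1) - F(0) = (2*exp(-2) + 1) - (2) = -1 + 2*exp(-2).

-1 + 2*exp(-2)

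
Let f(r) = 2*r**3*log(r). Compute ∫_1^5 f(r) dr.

Integrate by parts once (u = ln r, dv = 2*r**3 dr).
An antiderivative is F(r) = r**4*(4*log(r) - 1)/8.
Then F(5) - F(1) = (-625/8 + 625*log(5)/2) - (-1/8) = -78 + 625*log(5)/2.

-78 + 625*log(5)/2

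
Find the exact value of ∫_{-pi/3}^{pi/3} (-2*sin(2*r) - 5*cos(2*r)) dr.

-5*sqrt(3)/2

An antiderivative is F(r) = -5*sin(2*r)/2 + cos(2*r).
Then F(pi/3) - F(-pi/3) = (-5*sqrt(3)/4 - 1/2) - (-1/2 + 5*sqrt(3)/4) = -5*sqrt(3)/2.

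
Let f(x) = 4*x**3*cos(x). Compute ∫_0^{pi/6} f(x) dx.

Integrate by parts 3 times (u = x^3, dv = 4*cos(x) dx).
An antiderivative is F(x) = 4*x**3*sin(x) + 12*x**2*cos(x) - 24*x*sin(x) - 24*cos(x).
Then F(pi/6) - F(0) = (-12*sqrt(3) - 2*pi + pi**3/108 + sqrt(3)*pi**2/6) - (-24) = -12*sqrt(3) - 2*pi + pi**3/108 + sqrt(3)*pi**2/6 + 24.

-12*sqrt(3) - 2*pi + pi**3/108 + sqrt(3)*pi**2/6 + 24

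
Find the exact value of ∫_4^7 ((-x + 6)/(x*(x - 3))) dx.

log(64/49)

Factor the denominator: x**2 - 3*x = x(x - 3).
Partial fractions: (-x + 6)/(x*(x - 3)) = -2/x + 1/(x - 3).
An antiderivative is F(x) = -2*log(x) + log(x - 3).
Then F(7) - F(4) = (log(4/49)) - (-log(16)) = log(64/49).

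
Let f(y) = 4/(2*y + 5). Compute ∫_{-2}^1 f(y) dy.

log(49)

An antiderivative is F(y) = 2*log(2*y + 5).
Then F(1) - F(-2) = (log(49)) - (0) = log(49).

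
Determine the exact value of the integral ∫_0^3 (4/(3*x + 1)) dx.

An antiderivative is F(x) = 4*log(3*x + 1)/3.
Then F(3) - F(0) = (4*log(10)/3) - (0) = 4*log(10)/3.

4*log(10)/3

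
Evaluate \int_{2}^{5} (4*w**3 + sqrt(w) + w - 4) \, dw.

-4*sqrt(2)/3 + 10*sqrt(5)/3 + 1215/2

By the power rule, an antiderivative is F(w) = w**4 + 2*w**(3/2)/3 + w**2/2 - 4*w.
Then F(5) - F(2) = (10*sqrt(5)/3 + 1235/2) - (4*sqrt(2)/3 + 10) = -4*sqrt(2)/3 + 10*sqrt(5)/3 + 1215/2.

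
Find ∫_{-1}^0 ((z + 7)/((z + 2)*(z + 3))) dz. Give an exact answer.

Factor the denominator: z**2 + 5*z + 6 = (z + 3)(z + 2).
Partial fractions: (z + 7)/((z + 2)*(z + 3)) = -4/(z + 3) + 5/(z + 2).
An antiderivative is F(z) = 5*log(z + 2) - 4*log(z + 3).
Then F(0) - F(-1) = (log(32/81)) - (-log(16)) = -4*log(3) + 9*log(2).

-4*log(3) + 9*log(2)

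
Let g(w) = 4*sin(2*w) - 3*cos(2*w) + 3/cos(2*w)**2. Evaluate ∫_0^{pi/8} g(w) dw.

7/2 - 7*sqrt(2)/4

An antiderivative is F(w) = -3*sin(2*w)/2 - 2*cos(2*w) + 3*tan(2*w)/2.
Then F(pi/8) - F(0) = (3/2 - 7*sqrt(2)/4) - (-2) = 7/2 - 7*sqrt(2)/4.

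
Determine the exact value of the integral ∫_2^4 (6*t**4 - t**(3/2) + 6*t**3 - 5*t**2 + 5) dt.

By the power rule, an antiderivative is F(t) = -2*t**(5/2)/5 + 6*t**5/5 + 3*t**4/2 - 5*t**3/3 + 5*t.
Then F(4) - F(2) = (4540/3) - (886/15 - 8*sqrt(2)/5) = 8*sqrt(2)/5 + 21814/15.

8*sqrt(2)/5 + 21814/15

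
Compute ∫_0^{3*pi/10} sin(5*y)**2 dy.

3*pi/20

Use the identity sin^2(5*y) = (1 - cos(10*y))/2.
An antiderivative is F(y) = y/2 - sin(10*y)/20.
Then F(3*pi/10) - F(0) = (3*pi/20) - (0) = 3*pi/20.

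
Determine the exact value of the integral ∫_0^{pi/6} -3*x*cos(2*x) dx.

-sqrt(3)*pi/8 + 3/8

Integrate by parts once (u = x, dv = -3*cos(2*x) dx).
An antiderivative is F(x) = -3*x*sin(2*x)/2 - 3*cos(2*x)/4.
Then F(pi/6) - F(0) = (-sqrt(3)*pi/8 - 3/8) - (-3/4) = -sqrt(3)*pi/8 + 3/8.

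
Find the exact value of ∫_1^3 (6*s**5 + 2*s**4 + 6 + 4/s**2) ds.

12592/15

By the power rule, an antiderivative is F(s) = s**6 + 2*s**5/5 + 6*s - 4/s.
Then F(3) - F(1) = (12643/15) - (17/5) = 12592/15.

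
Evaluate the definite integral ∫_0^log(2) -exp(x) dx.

-1

An antiderivative is F(x) = -exp(x).
Then F(log(2)) - F(0) = (-2) - (-1) = -1.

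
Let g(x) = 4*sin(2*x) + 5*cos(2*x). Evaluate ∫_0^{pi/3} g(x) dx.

An antiderivative is F(x) = 5*sin(2*x)/2 - 2*cos(2*x).
Then F(pi/3) - F(0) = (1 + 5*sqrt(3)/4) - (-2) = 5*sqrt(3)/4 + 3.

5*sqrt(3)/4 + 3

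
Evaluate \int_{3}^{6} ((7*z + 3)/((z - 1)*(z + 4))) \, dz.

-5*log(7) + 3*log(2) + 7*log(5)

Factor the denominator: z**2 + 3*z - 4 = (z + 4)(z - 1).
Partial fractions: (7*z + 3)/((z - 1)*(z + 4)) = 5/(z + 4) + 2/(z - 1).
An antiderivative is F(z) = 2*log(z - 1) + 5*log(z + 4).
Then F(6) - F(3) = (5*log(2) + 7*log(5)) - (2*log(2) + 5*log(7)) = -5*log(7) + 3*log(2) + 7*log(5).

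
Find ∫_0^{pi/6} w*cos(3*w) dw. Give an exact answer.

Integrate by parts once (u = w, dv = cos(3*w) dw).
An antiderivative is F(w) = w*sin(3*w)/3 + cos(3*w)/9.
Then F(pi/6) - F(0) = (pi/18) - (1/9) = -1/9 + pi/18.

-1/9 + pi/18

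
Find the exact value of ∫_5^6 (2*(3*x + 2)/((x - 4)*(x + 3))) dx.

Factor the denominator: x**2 - x - 12 = (x + 3)(x - 4).
Partial fractions: 2*(3*x + 2)/((x - 4)*(x + 3)) = 2/(x + 3) + 4/(x - 4).
An antiderivative is F(x) = 4*log(x - 4) + 2*log(x + 3).
Then F(6) - F(5) = (4*log(2) + 4*log(3)) - (log(64)) = log(81/4).

log(81/4)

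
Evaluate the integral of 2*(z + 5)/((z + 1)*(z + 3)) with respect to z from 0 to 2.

-2*log(5) + 6*log(3)

Factor the denominator: z**2 + 4*z + 3 = (z + 3)(z + 1).
Partial fractions: 2*(z + 5)/((z + 1)*(z + 3)) = -2/(z + 3) + 4/(z + 1).
An antiderivative is F(z) = 4*log(z + 1) - 2*log(z + 3).
Then F(2) - F(0) = (log(81/25)) - (-log(9)) = -2*log(5) + 6*log(3).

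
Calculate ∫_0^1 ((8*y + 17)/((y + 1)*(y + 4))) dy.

Factor the denominator: y**2 + 5*y + 4 = (y + 4)(y + 1).
Partial fractions: (8*y + 17)/((y + 1)*(y + 4)) = 5/(y + 4) + 3/(y + 1).
An antiderivative is F(y) = 3*log(y + 1) + 5*log(y + 4).
Then F(1) - F(0) = (3*log(2) + 5*log(5)) - (10*log(2)) = -7*log(2) + 5*log(5).

-7*log(2) + 5*log(5)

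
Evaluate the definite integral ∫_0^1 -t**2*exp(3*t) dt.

Integrate by parts twice (u = t^2, dv = -exp(3*t) dt).
An antiderivative is F(t) = (-9*t**2 + 6*t - 2)*exp(3*t)/27.
Then F(1) - F(0) = (-5*exp(3)/27) - (-2/27) = 2/27 - 5*exp(3)/27.

2/27 - 5*exp(3)/27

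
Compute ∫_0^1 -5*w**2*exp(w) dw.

Integrate by parts twice (u = w^2, dv = -5*exp(w) dw).
An antiderivative is F(w) = (-5*w**2 + 10*w - 10)*exp(w).
Then F(1) - F(0) = (-5*E) - (-10) = 10 - 5*E.

10 - 5*E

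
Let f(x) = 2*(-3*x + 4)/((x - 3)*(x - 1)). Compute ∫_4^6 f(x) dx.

-4*log(3) - log(5)

Factor the denominator: x**2 - 4*x + 3 = (x - 1)(x - 3).
Partial fractions: 2*(-3*x + 4)/((x - 3)*(x - 1)) = -1/(x - 1) - 5/(x - 3).
An antiderivative is F(x) = -5*log(x - 3) - log(x - 1).
Then F(6) - F(4) = (-5*log(3) - log(5)) - (-log(3)) = -4*log(3) - log(5).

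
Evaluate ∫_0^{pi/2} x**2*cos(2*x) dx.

Integrate by parts twice (u = x^2, dv = cos(2*x) dx).
An antiderivative is F(x) = x**2*sin(2*x)/2 + x*cos(2*x)/2 - sin(2*x)/4.
Then F(pi/2) - F(0) = (-pi/4) - (0) = -pi/4.

-pi/4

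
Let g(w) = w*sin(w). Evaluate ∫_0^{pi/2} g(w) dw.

Integrate by parts once (u = w, dv = sin(w) dw).
An antiderivative is F(w) = -w*cos(w) + sin(w).
Then F(pi/2) - F(0) = (1) - (0) = 1.

1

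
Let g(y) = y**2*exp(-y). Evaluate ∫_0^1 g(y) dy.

Integrate by parts twice (u = y^2, dv = exp(-y) dy).
An antiderivative is F(y) = (-y**2 - 2*y - 2)*exp(-y).
Then F(1) - F(0) = (-5*exp(-1)) - (-2) = 2 - 5*exp(-1).

2 - 5*exp(-1)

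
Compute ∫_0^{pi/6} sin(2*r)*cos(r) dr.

Use the identity sin(2*r)cos(r) = [sin(3*r) + sin(r)]/2.
An antiderivative is F(r) = -cos(r)/2 - cos(3*r)/6.
Then F(pi/6) - F(0) = (-sqrt(3)/4) - (-2/3) = 2/3 - sqrt(3)/4.

2/3 - sqrt(3)/4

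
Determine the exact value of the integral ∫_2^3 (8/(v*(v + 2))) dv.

-4*log(5) + 4*log(2) + 4*log(3)

Factor the denominator: v**2 + 2*v = (v + 2)v.
Partial fractions: 8/(v*(v + 2)) = -4/(v + 2) + 4/v.
An antiderivative is F(v) = 4*log(v) - 4*log(v + 2).
Then F(3) - F(2) = (-4*log(5) + 4*log(3)) - (-log(16)) = -4*log(5) + 4*log(2) + 4*log(3).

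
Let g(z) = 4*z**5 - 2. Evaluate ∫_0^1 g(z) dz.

-4/3

By the power rule, an antiderivative is F(z) = 2*z**6/3 - 2*z.
Then F(1) - F(0) = (-4/3) - (0) = -4/3.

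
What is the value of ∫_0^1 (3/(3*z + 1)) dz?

Let u = 3*z + 1, so du = 3 dz. When z = 0, u = 1; when z = 1, u = 4.
The integral becomes ∫ 1/u du from 1 to 4, with antiderivative log(u).
Back in z: F(z) = log(3*z + 1).
Then F(1) - F(0) = (log(4)) - (0) = log(4).

log(4)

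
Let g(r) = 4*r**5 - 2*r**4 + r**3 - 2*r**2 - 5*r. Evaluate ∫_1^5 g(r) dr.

By the power rule, an antiderivative is F(r) = 2*r**6/3 - 2*r**5/5 + r**4/4 - 2*r**3/3 - 5*r**2/2.
Then F(5) - F(1) = (110125/12) - (-53/20) = 137696/15.

137696/15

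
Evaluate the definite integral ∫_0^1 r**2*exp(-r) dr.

Integrate by parts twice (u = r^2, dv = exp(-r) dr).
An antiderivative is F(r) = (-r**2 - 2*r - 2)*exp(-r).
Then F(1) - F(0) = (-5*exp(-1)) - (-2) = 2 - 5*exp(-1).

2 - 5*exp(-1)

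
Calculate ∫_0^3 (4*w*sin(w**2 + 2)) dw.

Let u = w**2 + 2, so du = 2*w dw. When w = 0, u = 2; when w = 3, u = 11.
The integral becomes 2·∫ sin(u) du from 2 to 11, with antiderivative -2*cos(u).
Back in w: F(w) = -2*cos(w**2 + 2).
Then F(3) - F(0) = (-2*cos(11)) - (-2*cos(2)) = 2*cos(2) - 2*cos(11).

2*cos(2) - 2*cos(11)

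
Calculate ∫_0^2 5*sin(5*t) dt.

Let u = 5*t, so du = 5 dt. When t = 0, u = 0; when t = 2, u = 10.
The integral becomes ∫ sin(u) du from 0 to 10, with antiderivative -cos(u).
Back in t: F(t) = -cos(5*t).
Then F(2) - F(0) = (-cos(10)) - (-1) = 1 - cos(10).

1 - cos(10)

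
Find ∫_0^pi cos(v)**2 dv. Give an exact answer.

pi/2

Use the identity cos^2(v) = (1 + cos(2*v))/2.
An antiderivative is F(v) = v/2 + sin(2*v)/4.
Then F(pi) - F(0) = (pi/2) - (0) = pi/2.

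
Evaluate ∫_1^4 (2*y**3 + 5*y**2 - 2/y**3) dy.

3705/16

By the power rule, an antiderivative is F(y) = y**4/2 + 5*y**3/3 + y**(-2).
Then F(4) - F(1) = (11267/48) - (19/6) = 3705/16.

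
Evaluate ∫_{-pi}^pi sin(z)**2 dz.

Use the identity sin^2(z) = (1 - cos(2*z))/2.
An antiderivative is F(z) = z/2 - sin(2*z)/4.
Then F(pi) - F(-pi) = (pi/2) - (-pi/2) = pi.

pi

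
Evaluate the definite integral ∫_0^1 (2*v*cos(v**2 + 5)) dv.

sin(6) - sin(5)

Let u = v**2 + 5, so du = 2*v dv. When v = 0, u = 5; when v = 1, u = 6.
The integral becomes ∫ cos(u) du from 5 to 6, with antiderivative sin(u).
Back in v: F(v) = sin(v**2 + 5).
Then F(1) - F(0) = (sin(6)) - (sin(5)) = sin(6) - sin(5).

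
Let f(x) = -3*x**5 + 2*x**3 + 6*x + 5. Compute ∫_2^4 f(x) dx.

-1850

By the power rule, an antiderivative is F(x) = -x**6/2 + x**4/2 + 3*x**2 + 5*x.
Then F(4) - F(2) = (-1852) - (-2) = -1850.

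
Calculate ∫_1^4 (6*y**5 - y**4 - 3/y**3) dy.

622239/160

By the power rule, an antiderivative is F(y) = y**6 - y**5/5 + 3/(2*y**2).
Then F(4) - F(1) = (622607/160) - (23/10) = 622239/160.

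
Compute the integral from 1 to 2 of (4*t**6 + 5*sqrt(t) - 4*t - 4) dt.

By the power rule, an antiderivative is F(t) = 4*t**7/7 + 10*t**(3/2)/3 - 2*t**2 - 4*t.
Then F(2) - F(1) = (20*sqrt(2)/3 + 400/7) - (-44/21) = 20*sqrt(2)/3 + 1244/21.

20*sqrt(2)/3 + 1244/21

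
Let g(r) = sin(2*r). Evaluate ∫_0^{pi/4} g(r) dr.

An antiderivative is F(r) = -cos(2*r)/2.
Then F(pi/4) - F(0) = (0) - (-1/2) = 1/2.

1/2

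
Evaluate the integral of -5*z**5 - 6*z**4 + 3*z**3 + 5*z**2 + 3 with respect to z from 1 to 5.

By the power rule, an antiderivative is F(z) = -5*z**6/6 - 6*z**5/5 + 3*z**4/4 + 5*z**3/3 + 3*z.
Then F(5) - F(1) = (-64315/4) - (203/60) = -241232/15.

-241232/15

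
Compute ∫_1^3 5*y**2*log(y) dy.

Integrate by parts once (u = ln y, dv = 5*y**2 dy).
An antiderivative is F(y) = 5*y**3*(3*log(y) - 1)/9.
Then F(3) - F(1) = (-15 + 45*log(3)) - (-5/9) = -130/9 + 45*log(3).

-130/9 + 45*log(3)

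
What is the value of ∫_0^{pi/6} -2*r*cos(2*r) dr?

-sqrt(3)*pi/12 + 1/4

Integrate by parts once (u = r, dv = -2*cos(2*r) dr).
An antiderivative is F(r) = -r*sin(2*r) - cos(2*r)/2.
Then F(pi/6) - F(0) = (-sqrt(3)*pi/12 - 1/4) - (-1/2) = -sqrt(3)*pi/12 + 1/4.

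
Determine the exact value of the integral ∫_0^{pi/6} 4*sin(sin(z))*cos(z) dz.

Let u = sin(z), so du = cos(z) dz. When z = 0, u = 0; when z = pi/6, u = 1/2.
The integral becomes 4·∫ sin(u) du from 0 to 1/2, with antiderivative -4*cos(u).
Back in z: F(z) = -4*cos(sin(z)).
Then F(pi/6) - F(0) = (-4*cos(1/2)) - (-4) = 4 - 4*cos(1/2).

4 - 4*cos(1/2)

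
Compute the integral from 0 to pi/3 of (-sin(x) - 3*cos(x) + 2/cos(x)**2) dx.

-1/2 + sqrt(3)/2

An antiderivative is F(x) = -3*sin(x) + cos(x) + 2*tan(x).
Then F(pi/3) - F(0) = (1/2 + sqrt(3)/2) - (1) = -1/2 + sqrt(3)/2.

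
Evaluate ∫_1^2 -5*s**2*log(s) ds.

Integrate by parts once (u = ln s, dv = -5*s**2 ds).
An antiderivative is F(s) = -5*s**3*(3*log(s) - 1)/9.
Then F(2) - F(1) = (40/9 - 40*log(2)/3) - (5/9) = 35/9 - 40*log(2)/3.

35/9 - 40*log(2)/3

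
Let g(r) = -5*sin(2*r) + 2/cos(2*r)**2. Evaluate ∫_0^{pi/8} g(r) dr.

An antiderivative is F(r) = 5*cos(2*r)/2 + tan(2*r).
Then F(pi/8) - F(0) = (1 + 5*sqrt(2)/4) - (5/2) = -3/2 + 5*sqrt(2)/4.

-3/2 + 5*sqrt(2)/4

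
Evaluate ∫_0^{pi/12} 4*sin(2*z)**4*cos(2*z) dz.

1/80

Let u = sin(2*z), so du = 2*cos(2*z) dz. When z = 0, u = 0; when z = pi/12, u = 1/2.
The integral becomes 2·∫ u**4 du from 0 to 1/2, with antiderivative 2*u**5/5.
Back in z: F(z) = 2*sin(2*z)**5/5.
Then F(pi/12) - F(0) = (1/80) - (0) = 1/80.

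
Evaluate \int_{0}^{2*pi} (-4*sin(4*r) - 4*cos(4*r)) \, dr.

0

An antiderivative is F(r) = -sin(4*r) + cos(4*r).
Then F(2*pi) - F(0) = (1) - (1) = 0.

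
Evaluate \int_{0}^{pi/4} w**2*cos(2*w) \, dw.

Integrate by parts twice (u = w^2, dv = cos(2*w) dw).
An antiderivative is F(w) = w**2*sin(2*w)/2 + w*cos(2*w)/2 - sin(2*w)/4.
Then F(pi/4) - F(0) = (-1/4 + pi**2/32) - (0) = -1/4 + pi**2/32.

-1/4 + pi**2/32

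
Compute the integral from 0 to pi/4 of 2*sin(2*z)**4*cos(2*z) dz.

1/5

Let u = sin(2*z), so du = 2*cos(2*z) dz. When z = 0, u = 0; when z = pi/4, u = 1.
The integral becomes ∫ u**4 du from 0 to 1, with antiderivative u**5/5.
Back in z: F(z) = sin(2*z)**5/5.
Then F(pi/4) - F(0) = (1/5) - (0) = 1/5.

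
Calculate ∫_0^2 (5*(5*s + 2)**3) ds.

Let u = 5*s + 2, so du = 5 ds. When s = 0, u = 2; when s = 2, u = 12.
The integral becomes ∫ u**3 du from 2 to 12, with antiderivative u**4/4.
Back in s: F(s) = (5*s + 2)**4/4.
Then F(2) - F(0) = (5184) - (4) = 5180.

5180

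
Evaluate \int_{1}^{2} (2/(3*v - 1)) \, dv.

-2*log(2)/3 + 2*log(5)/3

An antiderivative is F(v) = 2*log(3*v - 1)/3.
Then F(2) - F(1) = (2*log(5)/3) - (2*log(2)/3) = -2*log(2)/3 + 2*log(5)/3.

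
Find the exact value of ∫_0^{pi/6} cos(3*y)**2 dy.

Use the identity cos^2(3*y) = (1 + cos(6*y))/2.
An antiderivative is F(y) = y/2 + sin(6*y)/12.
Then F(pi/6) - F(0) = (pi/12) - (0) = pi/12.

pi/12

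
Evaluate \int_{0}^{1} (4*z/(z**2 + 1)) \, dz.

log(4)

Let u = z**2 + 1, so du = 2*z dz. When z = 0, u = 1; when z = 1, u = 2.
The integral becomes 2·∫ 1/u du from 1 to 2, with antiderivative 2*log(u).
Back in z: F(z) = 2*log(z**2 + 1).
Then F(1) - F(0) = (log(4)) - (0) = log(4).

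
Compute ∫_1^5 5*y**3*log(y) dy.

Integrate by parts once (u = ln y, dv = 5*y**3 dy).
An antiderivative is F(y) = 5*y**4*(4*log(y) - 1)/16.
Then F(5) - F(1) = (-3125/16 + 3125*log(5)/4) - (-5/16) = -195 + 3125*log(5)/4.

-195 + 3125*log(5)/4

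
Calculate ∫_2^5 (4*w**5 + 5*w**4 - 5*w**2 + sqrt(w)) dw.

-4*sqrt(2)/3 + 10*sqrt(5)/3 + 13272

By the power rule, an antiderivative is F(w) = 2*w**6/3 + w**5 + 2*w**(3/2)/3 - 5*w**3/3.
Then F(5) - F(2) = (10*sqrt(5)/3 + 40000/3) - (4*sqrt(2)/3 + 184/3) = -4*sqrt(2)/3 + 10*sqrt(5)/3 + 13272.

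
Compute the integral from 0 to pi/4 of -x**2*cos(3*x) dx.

sqrt(2)*(-9*pi**2 + 32 + 24*pi)/864

Integrate by parts twice (u = x^2, dv = -cos(3*x) dx).
An antiderivative is F(x) = -x**2*sin(3*x)/3 - 2*x*cos(3*x)/9 + 2*sin(3*x)/27.
Then F(pi/4) - F(0) = (sqrt(2)*(-9*pi**2 + 32 + 24*pi)/864) - (0) = sqrt(2)*(-9*pi**2 + 32 + 24*pi)/864.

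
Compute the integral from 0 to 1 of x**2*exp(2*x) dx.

Integrate by parts twice (u = x^2, dv = exp(2*x) dx).
An antiderivative is F(x) = (2*x**2 - 2*x + 1)*exp(2*x)/4.
Then F(1) - F(0) = (exp(2)/4) - (1/4) = -1/4 + exp(2)/4.

-1/4 + exp(2)/4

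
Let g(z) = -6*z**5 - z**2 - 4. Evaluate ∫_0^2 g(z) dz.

-224/3

By the power rule, an antiderivative is F(z) = -z**6 - z**3/3 - 4*z.
Then F(2) - F(0) = (-224/3) - (0) = -224/3.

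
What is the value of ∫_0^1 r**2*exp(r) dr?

Integrate by parts twice (u = r^2, dv = exp(r) dr).
An antiderivative is F(r) = (r**2 - 2*r + 2)*exp(r).
Then F(1) - F(0) = (E) - (2) = -2 + E.

-2 + E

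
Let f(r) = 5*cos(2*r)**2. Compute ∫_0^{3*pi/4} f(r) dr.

15*pi/8

Use the identity cos^2(2*r) = (1 + cos(4*r))/2.
An antiderivative is F(r) = 5*r/2 + 5*sin(4*r)/8.
Then F(3*pi/4) - F(0) = (15*pi/8) - (0) = 15*pi/8.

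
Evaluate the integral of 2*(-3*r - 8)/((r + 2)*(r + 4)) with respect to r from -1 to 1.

-4*log(5) + 2*log(3)

Factor the denominator: r**2 + 6*r + 8 = (r + 4)(r + 2).
Partial fractions: 2*(-3*r - 8)/((r + 2)*(r + 4)) = -4/(r + 4) - 2/(r + 2).
An antiderivative is F(r) = -2*log(r + 2) - 4*log(r + 4).
Then F(1) - F(-1) = (-4*log(5) - 2*log(3)) - (-log(81)) = -4*log(5) + 2*log(3).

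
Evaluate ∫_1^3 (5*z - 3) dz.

By the power rule, an antiderivative is F(z) = 5*z**2/2 - 3*z.
Then F(3) - F(1) = (27/2) - (-1/2) = 14.

14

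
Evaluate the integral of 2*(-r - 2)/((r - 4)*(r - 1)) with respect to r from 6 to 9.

-6*log(5) + 10*log(2)

Factor the denominator: r**2 - 5*r + 4 = (r - 1)(r - 4).
Partial fractions: 2*(-r - 2)/((r - 4)*(r - 1)) = 2/(r - 1) - 4/(r - 4).
An antiderivative is F(r) = -4*log(r - 4) + 2*log(r - 1).
Then F(9) - F(6) = (-4*log(5) + 6*log(2)) - (log(25/16)) = -6*log(5) + 10*log(2).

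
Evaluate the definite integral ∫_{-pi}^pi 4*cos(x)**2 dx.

Use the identity cos^2(x) = (1 + cos(2*x))/2.
An antiderivative is F(x) = 2*x + sin(2*x).
Then F(pi) - F(-pi) = (2*pi) - (-2*pi) = 4*pi.

4*pi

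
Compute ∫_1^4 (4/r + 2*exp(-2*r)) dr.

An antiderivative is F(r) = 4*log(r) - exp(-2*r).
Then F(4) - F(1) = (-exp(-8) + 8*log(2)) - (-exp(-2)) = -exp(-8) + exp(-2) + 8*log(2).

-exp(-8) + exp(-2) + 8*log(2)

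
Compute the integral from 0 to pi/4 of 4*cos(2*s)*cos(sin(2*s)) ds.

2*sin(1)

Let u = sin(2*s), so du = 2*cos(2*s) ds. When s = 0, u = 0; when s = pi/4, u = 1.
The integral becomes 2·∫ cos(u) du from 0 to 1, with antiderivative 2*sin(u).
Back in s: F(s) = 2*sin(sin(2*s)).
Then F(pi/4) - F(0) = (2*sin(1)) - (0) = 2*sin(1).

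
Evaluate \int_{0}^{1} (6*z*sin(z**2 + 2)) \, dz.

3*cos(2) - 3*cos(3)

Let u = z**2 + 2, so du = 2*z dz. When z = 0, u = 2; when z = 1, u = 3.
The integral becomes 3·∫ sin(u) du from 2 to 3, with antiderivative -3*cos(u).
Back in z: F(z) = -3*cos(z**2 + 2).
Then F(1) - F(0) = (-3*cos(3)) - (-3*cos(2)) = 3*cos(2) - 3*cos(3).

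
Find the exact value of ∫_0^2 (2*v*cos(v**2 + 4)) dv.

-sin(4) + sin(8)

Let u = v**2 + 4, so du = 2*v dv. When v = 0, u = 4; when v = 2, u = 8.
The integral becomes ∫ cos(u) du from 4 to 8, with antiderivative sin(u).
Back in v: F(v) = sin(v**2 + 4).
Then F(2) - F(0) = (sin(8)) - (sin(4)) = -sin(4) + sin(8).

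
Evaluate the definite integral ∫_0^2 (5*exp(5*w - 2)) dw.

Let u = 5*w - 2, so du = 5 dw. When w = 0, u = -2; when w = 2, u = 8.
The integral becomes ∫ exp(u) du from -2 to 8, with antiderivative exp(u).
Back in w: F(w) = exp(5*w - 2).
Then F(2) - F(0) = (exp(8)) - (exp(-2)) = -(1 - exp(10))*exp(-2).

-(1 - exp(10))*exp(-2)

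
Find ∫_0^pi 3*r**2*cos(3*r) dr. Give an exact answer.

Integrate by parts twice (u = r^2, dv = 3*cos(3*r) dr).
An antiderivative is F(r) = r**2*sin(3*r) + 2*r*cos(3*r)/3 - 2*sin(3*r)/9.
Then F(pi) - F(0) = (-2*pi/3) - (0) = -2*pi/3.

-2*pi/3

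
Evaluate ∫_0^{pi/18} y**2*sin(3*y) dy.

-2/27 - sqrt(3)*pi**2/1944 + pi/162 + sqrt(3)/27

Integrate by parts twice (u = y^2, dv = sin(3*y) dy).
An antiderivative is F(y) = -y**2*cos(3*y)/3 + 2*y*sin(3*y)/9 + 2*cos(3*y)/27.
Then F(pi/18) - F(0) = (-sqrt(3)*pi**2/1944 + pi/162 + sqrt(3)/27) - (2/27) = -2/27 - sqrt(3)*pi**2/1944 + pi/162 + sqrt(3)/27.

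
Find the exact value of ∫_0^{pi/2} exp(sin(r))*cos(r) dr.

-1 + E

Let u = sin(r), so du = cos(r) dr. When r = 0, u = 0; when r = pi/2, u = 1.
The integral becomes ∫ exp(u) du from 0 to 1, with antiderivative exp(u).
Back in r: F(r) = exp(sin(r)).
Then F(pi/2) - F(0) = (E) - (1) = -1 + E.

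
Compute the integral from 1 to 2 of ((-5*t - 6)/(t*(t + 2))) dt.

Factor the denominator: t**2 + 2*t = (t + 2)t.
Partial fractions: (-5*t - 6)/(t*(t + 2)) = -2/(t + 2) - 3/t.
An antiderivative is F(t) = -3*log(t) - 2*log(t + 2).
Then F(2) - F(1) = (-7*log(2)) - (-log(9)) = -7*log(2) + 2*log(3).

-7*log(2) + 2*log(3)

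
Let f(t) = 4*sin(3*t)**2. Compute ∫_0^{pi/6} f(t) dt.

pi/3

Use the identity sin^2(3*t) = (1 - cos(6*t))/2.
An antiderivative is F(t) = 2*t - sin(6*t)/3.
Then F(pi/6) - F(0) = (pi/3) - (0) = pi/3.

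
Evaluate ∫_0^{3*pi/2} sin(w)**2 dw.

Use the identity sin^2(w) = (1 - cos(2*w))/2.
An antiderivative is F(w) = w/2 - sin(2*w)/4.
Then F(3*pi/2) - F(0) = (3*pi/4) - (0) = 3*pi/4.

3*pi/4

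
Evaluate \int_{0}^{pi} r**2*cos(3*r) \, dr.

-2*pi/9

Integrate by parts twice (u = r^2, dv = cos(3*r) dr).
An antiderivative is F(r) = r**2*sin(3*r)/3 + 2*r*cos(3*r)/9 - 2*sin(3*r)/27.
Then F(pi) - F(0) = (-2*pi/9) - (0) = -2*pi/9.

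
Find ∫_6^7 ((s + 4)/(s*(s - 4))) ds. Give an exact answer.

log(27/14)

Factor the denominator: s**2 - 4*s = s(s - 4).
Partial fractions: (s + 4)/(s*(s - 4)) = -1/s + 2/(s - 4).
An antiderivative is F(s) = -log(s) + 2*log(s - 4).
Then F(7) - F(6) = (log(9/7)) - (log(2/3)) = log(27/14).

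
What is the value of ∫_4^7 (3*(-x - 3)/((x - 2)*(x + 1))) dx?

-7*log(5) + 11*log(2)

Factor the denominator: x**2 - x - 2 = (x + 1)(x - 2).
Partial fractions: 3*(-x - 3)/((x - 2)*(x + 1)) = 2/(x + 1) - 5/(x - 2).
An antiderivative is F(x) = -5*log(x - 2) + 2*log(x + 1).
Then F(7) - F(4) = (-5*log(5) + 6*log(2)) - (log(25/32)) = -7*log(5) + 11*log(2).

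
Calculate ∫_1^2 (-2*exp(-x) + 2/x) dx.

-2*exp(-1) + 2*exp(-2) + 2*log(2)

An antiderivative is F(x) = 2*log(x) + 2*exp(-x).
Then F(2) - F(1) = (2*exp(-2) + 2*log(2)) - (2*exp(-1)) = -2*exp(-1) + 2*exp(-2) + 2*log(2).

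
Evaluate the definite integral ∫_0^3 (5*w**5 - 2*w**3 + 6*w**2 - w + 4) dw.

1257/2

By the power rule, an antiderivative is F(w) = 5*w**6/6 - w**4/2 + 2*w**3 - w**2/2 + 4*w.
Then F(3) - F(0) = (1257/2) - (0) = 1257/2.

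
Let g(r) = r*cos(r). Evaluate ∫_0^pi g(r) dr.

-2

Integrate by parts once (u = r, dv = cos(r) dr).
An antiderivative is F(r) = r*sin(r) + cos(r).
Then F(pi) - F(0) = (-1) - (1) = -2.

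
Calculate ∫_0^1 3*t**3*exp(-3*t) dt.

2/9 - 26*exp(-3)/9

Integrate by parts 3 times (u = t^3, dv = 3*exp(-3*t) dt).
An antiderivative is F(t) = (-9*t**3 - 9*t**2 - 6*t - 2)*exp(-3*t)/9.
Then F(1) - F(0) = (-26*exp(-3)/9) - (-2/9) = 2/9 - 26*exp(-3)/9.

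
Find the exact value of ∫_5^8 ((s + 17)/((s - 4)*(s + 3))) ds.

-2*log(11) + 12*log(2)

Factor the denominator: s**2 - s - 12 = (s + 3)(s - 4).
Partial fractions: (s + 17)/((s - 4)*(s + 3)) = -2/(s + 3) + 3/(s - 4).
An antiderivative is F(s) = 3*log(s - 4) - 2*log(s + 3).
Then F(8) - F(5) = (-2*log(11) + 6*log(2)) - (-log(64)) = -2*log(11) + 12*log(2).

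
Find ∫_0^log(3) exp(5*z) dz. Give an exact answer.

242/5

Let u = exp(z), so du = exp(z) dz. When z = 0, u = 1; when z = log(3), u = 3.
The integral becomes ∫ u**4 du from 1 to 3, with antiderivative u**5/5.
Back in z: F(z) = exp(5*z)/5.
Then F(log(3)) - F(0) = (243/5) - (1/5) = 242/5.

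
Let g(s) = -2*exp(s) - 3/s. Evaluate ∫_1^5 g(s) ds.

An antiderivative is F(s) = -2*exp(s) - 3*log(s).
Then F(5) - F(1) = (-2*exp(5) - 3*log(5)) - (-2*exp(1)) = -2*exp(5) - 3*log(5) + 2*exp(1).

-2*exp(5) - 3*log(5) + 2*exp(1)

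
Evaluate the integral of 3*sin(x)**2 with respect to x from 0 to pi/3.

Use the identity sin^2(x) = (1 - cos(2*x))/2.
An antiderivative is F(x) = 3*x/2 - 3*sin(2*x)/4.
Then F(pi/3) - F(0) = (-3*sqrt(3)/8 + pi/2) - (0) = -3*sqrt(3)/8 + pi/2.

-3*sqrt(3)/8 + pi/2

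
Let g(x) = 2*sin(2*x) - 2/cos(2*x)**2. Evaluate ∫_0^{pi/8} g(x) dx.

An antiderivative is F(x) = -cos(2*x) - tan(2*x).
Then F(pi/8) - F(0) = (-1 - sqrt(2)/2) - (-1) = -sqrt(2)/2.

-sqrt(2)/2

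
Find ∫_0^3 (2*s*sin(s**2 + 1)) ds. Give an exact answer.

cos(1) - cos(10)

Let u = s**2 + 1, so du = 2*s ds. When s = 0, u = 1; when s = 3, u = 10.
The integral becomes ∫ sin(u) du from 1 to 10, with antiderivative -cos(u).
Back in s: F(s) = -cos(s**2 + 1).
Then F(3) - F(0) = (-cos(10)) - (-cos(1)) = cos(1) - cos(10).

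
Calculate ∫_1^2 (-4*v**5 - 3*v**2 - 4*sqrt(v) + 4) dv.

-127/3 - 16*sqrt(2)/3

By the power rule, an antiderivative is F(v) = -2*v**6/3 - 8*v**(3/2)/3 - v**3 + 4*v.
Then F(2) - F(1) = (-128/3 - 16*sqrt(2)/3) - (-1/3) = -127/3 - 16*sqrt(2)/3.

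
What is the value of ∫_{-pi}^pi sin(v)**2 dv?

pi

Use the identity sin^2(v) = (1 - cos(2*v))/2.
An antiderivative is F(v) = v/2 - sin(2*v)/4.
Then F(pi) - F(-pi) = (pi/2) - (-pi/2) = pi.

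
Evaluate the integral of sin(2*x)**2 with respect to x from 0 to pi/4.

pi/8

Use the identity sin^2(2*x) = (1 - cos(4*x))/2.
An antiderivative is F(x) = x/2 - sin(4*x)/8.
Then F(pi/4) - F(0) = (pi/8) - (0) = pi/8.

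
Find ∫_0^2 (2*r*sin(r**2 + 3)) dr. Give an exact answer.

cos(3) - cos(7)

Let u = r**2 + 3, so du = 2*r dr. When r = 0, u = 3; when r = 2, u = 7.
The integral becomes ∫ sin(u) du from 3 to 7, with antiderivative -cos(u).
Back in r: F(r) = -cos(r**2 + 3).
Then F(2) - F(0) = (-cos(7)) - (-cos(3)) = cos(3) - cos(7).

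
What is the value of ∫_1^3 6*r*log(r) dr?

Integrate by parts once (u = ln r, dv = 6*r dr).
An antiderivative is F(r) = 3*r**2*(2*log(r) - 1)/2.
Then F(3) - F(1) = (-27/2 + 27*log(3)) - (-3/2) = -12 + 27*log(3).

-12 + 27*log(3)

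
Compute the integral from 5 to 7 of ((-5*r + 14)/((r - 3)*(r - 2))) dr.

-4*log(5) - log(2) + 4*log(3)

Factor the denominator: r**2 - 5*r + 6 = (r - 2)(r - 3).
Partial fractions: (-5*r + 14)/((r - 3)*(r - 2)) = -4/(r - 2) - 1/(r - 3).
An antiderivative is F(r) = -log(r - 3) - 4*log(r - 2).
Then F(7) - F(5) = (-4*log(5) - 2*log(2)) - (-4*log(3) - log(2)) = -4*log(5) - log(2) + 4*log(3).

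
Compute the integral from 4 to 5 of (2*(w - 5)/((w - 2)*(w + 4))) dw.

-8*log(2) + 5*log(3)

Factor the denominator: w**2 + 2*w - 8 = (w + 4)(w - 2).
Partial fractions: 2*(w - 5)/((w - 2)*(w + 4)) = 3/(w + 4) - 1/(w - 2).
An antiderivative is F(w) = -log(w - 2) + 3*log(w + 4).
Then F(5) - F(4) = (5*log(3)) - (8*log(2)) = -8*log(2) + 5*log(3).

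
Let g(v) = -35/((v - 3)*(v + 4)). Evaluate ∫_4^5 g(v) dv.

-20*log(2) + 10*log(3)

Factor the denominator: v**2 + v - 12 = (v + 4)(v - 3).
Partial fractions: -35/((v - 3)*(v + 4)) = 5/(v + 4) - 5/(v - 3).
An antiderivative is F(v) = -5*log(v - 3) + 5*log(v + 4).
Then F(5) - F(4) = (-5*log(2) + 10*log(3)) - (15*log(2)) = -20*log(2) + 10*log(3).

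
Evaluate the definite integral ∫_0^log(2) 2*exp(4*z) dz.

15/2

Let u = exp(z), so du = exp(z) dz. When z = 0, u = 1; when z = log(2), u = 2.
The integral becomes 2·∫ u**3 du from 1 to 2, with antiderivative u**4/2.
Back in z: F(z) = exp(4*z)/2.
Then F(log(2)) - F(0) = (8) - (1/2) = 15/2.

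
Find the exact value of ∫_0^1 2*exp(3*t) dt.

-2/3 + 2*exp(3)/3

An antiderivative is F(t) = 2*exp(3*t)/3.
Then F(1) - F(0) = (2*exp(3)/3) - (2/3) = -2/3 + 2*exp(3)/3.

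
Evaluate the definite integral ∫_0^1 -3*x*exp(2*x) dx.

-3*exp(2)/4 - 3/4

Integrate by parts once (u = x, dv = -3*exp(2*x) dx).
An antiderivative is F(x) = (-6*x + 3)*exp(2*x)/4.
Then F(1) - F(0) = (-3*exp(2)/4) - (3/4) = -3*exp(2)/4 - 3/4.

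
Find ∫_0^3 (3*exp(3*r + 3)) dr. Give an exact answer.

-exp(3) + exp(12)

Let u = 3*r + 3, so du = 3 dr. When r = 0, u = 3; when r = 3, u = 12.
The integral becomes ∫ exp(u) du from 3 to 12, with antiderivative exp(u).
Back in r: F(r) = exp(3*r + 3).
Then F(3) - F(0) = (exp(12)) - (exp(3)) = -exp(3) + exp(12).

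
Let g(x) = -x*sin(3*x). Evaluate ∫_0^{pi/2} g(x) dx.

Integrate by parts once (u = x, dv = -sin(3*x) dx).
An antiderivative is F(x) = x*cos(3*x)/3 - sin(3*x)/9.
Then F(pi/2) - F(0) = (1/9) - (0) = 1/9.

1/9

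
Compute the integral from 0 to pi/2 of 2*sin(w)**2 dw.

pi/2

Use the identity sin^2(w) = (1 - cos(2*w))/2.
An antiderivative is F(w) = w - sin(2*w)/2.
Then F(pi/2) - F(0) = (pi/2) - (0) = pi/2.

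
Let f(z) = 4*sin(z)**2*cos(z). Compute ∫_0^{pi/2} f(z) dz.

4/3

Let u = sin(z), so du = cos(z) dz. When z = 0, u = 0; when z = pi/2, u = 1.
The integral becomes 4·∫ u**2 du from 0 to 1, with antiderivative 4*u**3/3.
Back in z: F(z) = 4*sin(z)**3/3.
Then F(pi/2) - F(0) = (4/3) - (0) = 4/3.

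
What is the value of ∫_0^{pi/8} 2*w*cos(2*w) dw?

-1/2 + sqrt(2)*pi/16 + sqrt(2)/4

Integrate by parts once (u = w, dv = 2*cos(2*w) dw).
An antiderivative is F(w) = w*sin(2*w) + cos(2*w)/2.
Then F(pi/8) - F(0) = (sqrt(2)*(pi + 4)/16) - (1/2) = -1/2 + sqrt(2)*pi/16 + sqrt(2)/4.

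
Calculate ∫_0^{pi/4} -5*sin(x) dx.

-5 + 5*sqrt(2)/2

An antiderivative is F(x) = 5*cos(x).
Then F(pi/4) - F(0) = (5*sqrt(2)/2) - (5) = -5 + 5*sqrt(2)/2.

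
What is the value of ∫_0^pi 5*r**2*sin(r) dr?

Integrate by parts twice (u = r^2, dv = 5*sin(r) dr).
An antiderivative is F(r) = -5*r**2*cos(r) + 10*r*sin(r) + 10*cos(r).
Then F(pi) - F(0) = (-10 + 5*pi**2) - (10) = -20 + 5*pi**2.

-20 + 5*pi**2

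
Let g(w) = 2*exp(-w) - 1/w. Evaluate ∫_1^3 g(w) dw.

-log(3) - 2*exp(-3) + 2*exp(-1)

An antiderivative is F(w) = -log(w) - 2*exp(-w).
Then F(3) - F(1) = (-log(3) - 2*exp(-3)) - (-2*exp(-1)) = -log(3) - 2*exp(-3) + 2*exp(-1).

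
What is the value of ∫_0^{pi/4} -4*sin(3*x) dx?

An antiderivative is F(x) = 4*cos(3*x)/3.
Then F(pi/4) - F(0) = (-2*sqrt(2)/3) - (4/3) = -4/3 - 2*sqrt(2)/3.

-4/3 - 2*sqrt(2)/3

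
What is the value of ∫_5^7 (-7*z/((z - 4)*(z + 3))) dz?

Factor the denominator: z**2 - z - 12 = (z + 3)(z - 4).
Partial fractions: -7*z/((z - 4)*(z + 3)) = -3/(z + 3) - 4/(z - 4).
An antiderivative is F(z) = -4*log(z - 4) - 3*log(z + 3).
Then F(7) - F(5) = (-3*log(5) - 4*log(3) - 3*log(2)) - (-9*log(2)) = -3*log(5) - 4*log(3) + 6*log(2).

-3*log(5) - 4*log(3) + 6*log(2)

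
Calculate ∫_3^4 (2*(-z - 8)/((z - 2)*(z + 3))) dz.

-6*log(2) - 2*log(3) + 2*log(7)

Factor the denominator: z**2 + z - 6 = (z + 3)(z - 2).
Partial fractions: 2*(-z - 8)/((z - 2)*(z + 3)) = 2/(z + 3) - 4/(z - 2).
An antiderivative is F(z) = -4*log(z - 2) + 2*log(z + 3).
Then F(4) - F(3) = (log(49/16)) - (log(36)) = -6*log(2) - 2*log(3) + 2*log(7).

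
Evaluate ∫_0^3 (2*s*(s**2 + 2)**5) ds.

Let u = s**2 + 2, so du = 2*s ds. When s = 0, u = 2; when s = 3, u = 11.
The integral becomes ∫ u**5 du from 2 to 11, with antiderivative u**6/6.
Back in s: F(s) = (s**2 + 2)**6/6.
Then F(3) - F(0) = (1771561/6) - (32/3) = 590499/2.

590499/2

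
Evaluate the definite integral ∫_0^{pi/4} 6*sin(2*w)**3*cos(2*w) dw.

Let u = sin(2*w), so du = 2*cos(2*w) dw. When w = 0, u = 0; when w = pi/4, u = 1.
The integral becomes 3·∫ u**3 du from 0 to 1, with antiderivative 3*u**4/4.
Back in w: F(w) = 3*sin(2*w)**4/4.
Then F(pi/4) - F(0) = (3/4) - (0) = 3/4.

3/4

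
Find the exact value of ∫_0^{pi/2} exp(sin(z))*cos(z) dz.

-1 + E

Let u = sin(z), so du = cos(z) dz. When z = 0, u = 0; when z = pi/2, u = 1.
The integral becomes ∫ exp(u) du from 0 to 1, with antiderivative exp(u).
Back in z: F(z) = exp(sin(z)).
Then F(pi/2) - F(0) = (E) - (1) = -1 + E.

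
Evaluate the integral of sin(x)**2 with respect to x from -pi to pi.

Use the identity sin^2(x) = (1 - cos(2*x))/2.
An antiderivative is F(x) = x/2 - sin(2*x)/4.
Then F(pi) - F(-pi) = (pi/2) - (-pi/2) = pi.

pi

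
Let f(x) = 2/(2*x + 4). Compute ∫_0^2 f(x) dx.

Let u = 2*x + 4, so du = 2 dx. When x = 0, u = 4; when x = 2, u = 8.
The integral becomes ∫ 1/u du from 4 to 8, with antiderivative log(u).
Back in x: F(x) = log(2*x + 4).
Then F(2) - F(0) = (log(8)) - (log(4)) = log(2).

log(2)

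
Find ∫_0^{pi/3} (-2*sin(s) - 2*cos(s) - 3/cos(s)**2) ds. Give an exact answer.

-4*sqrt(3) - 1

An antiderivative is F(s) = -2*sin(s) + 2*cos(s) - 3*tan(s).
Then F(pi/3) - F(0) = (1 - 4*sqrt(3)) - (2) = -4*sqrt(3) - 1.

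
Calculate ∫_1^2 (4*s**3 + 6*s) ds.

By the power rule, an antiderivative is F(s) = s**4 + 3*s**2.
Then F(2) - F(1) = (28) - (4) = 24.

24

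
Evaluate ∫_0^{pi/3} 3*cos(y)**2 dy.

3*sqrt(3)/8 + pi/2

Use the identity cos^2(y) = (1 + cos(2*y))/2.
An antiderivative is F(y) = 3*y/2 + 3*sin(2*y)/4.
Then F(pi/3) - F(0) = (3*sqrt(3)/8 + pi/2) - (0) = 3*sqrt(3)/8 + pi/2.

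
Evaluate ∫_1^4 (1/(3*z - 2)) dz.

An antiderivative is F(z) = log(3*z - 2)/3.
Then F(4) - F(1) = (log(10)/3) - (0) = log(10)/3.

log(10)/3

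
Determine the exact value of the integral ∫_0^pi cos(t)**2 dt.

pi/2

Use the identity cos^2(t) = (1 + cos(2*t))/2.
An antiderivative is F(t) = t/2 + sin(2*t)/4.
Then F(pi) - F(0) = (pi/2) - (0) = pi/2.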